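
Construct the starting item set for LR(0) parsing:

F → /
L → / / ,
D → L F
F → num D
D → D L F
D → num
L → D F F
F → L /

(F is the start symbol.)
First, augment the grammar with F' → F
I₀ = CLOSURE({ [F' → . F] }):
  [F' → . F] has the dot before F: add [F → . /], [F → . num D], [F → . L /]
  [F → . L /] has the dot before L: add [L → . / / ,], [L → . D F F]
  [L → . D F F] has the dot before D: add [D → . L F], [D → . D L F], [D → . num]
No further items can be added.

I₀ = { [D → . D L F], [D → . L F], [D → . num], [F → . /], [F → . L /], [F → . num D], [F' → . F], [L → . / / ,], [L → . D F F] }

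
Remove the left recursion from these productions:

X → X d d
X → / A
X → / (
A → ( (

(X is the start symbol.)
X is directly left-recursive. The standard transformation for
  A → A α₁ | ... | A α_m | β₁ | ... | β_n
is
  A  → β₁ A' | ... | β_n A'
  A' → α₁ A' | ... | α_m A' | ε

X → / A becomes X → / A X'
X → / ( becomes X → / ( X'
X → X d d becomes X' → d d X'
Add X' → ε

Productions for other non-terminals are unchanged:
  A → ( (

Resulting grammar:
X → / A X'
X → / ( X'
X' → d d X'
X' → ε
A → ( (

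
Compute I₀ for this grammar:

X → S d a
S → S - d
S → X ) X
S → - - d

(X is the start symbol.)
{ [S → . - - d], [S → . S - d], [S → . X ) X], [X → . S d a], [X' → . X] }

First, augment the grammar with X' → X
I₀ = CLOSURE({ [X' → . X] }):
  [X' → . X] has the dot before X: add [X → . S d a]
  [X → . S d a] has the dot before S: add [S → . S - d], [S → . X ) X], [S → . - - d]
No further items can be added.

I₀ = { [S → . - - d], [S → . S - d], [S → . X ) X], [X → . S d a], [X' → . X] }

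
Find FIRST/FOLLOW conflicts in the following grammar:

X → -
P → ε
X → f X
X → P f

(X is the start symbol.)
No FIRST/FOLLOW conflicts.

A FIRST/FOLLOW conflict occurs when a non-terminal N has a nullable alternative N → β (β ⇒* ε) and another alternative N → α with FIRST(α) ∩ FOLLOW(N) ≠ ∅: on such a lookahead the parser cannot decide between expanding α and letting N vanish via β.

Nullable non-terminals: P.
P has a nullable alternative but only one production, so nothing to check.

X has no nullable alternative, so no FIRST/FOLLOW check is needed there.

No FIRST/FOLLOW conflicts found.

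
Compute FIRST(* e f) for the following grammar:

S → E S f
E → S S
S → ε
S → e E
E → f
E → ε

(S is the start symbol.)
{ '*' }

To compute FIRST(* e f), process the symbols left to right:
Symbol * is a terminal. Add '*' and stop.
FIRST(* e f) = { '*' }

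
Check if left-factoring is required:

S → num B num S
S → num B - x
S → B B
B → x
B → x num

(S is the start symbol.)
Yes, S has productions with common prefix 'num B'; B has productions with common prefix 'x'

Left-factoring is needed when two productions for the same non-terminal
share a common prefix on the right-hand side.

Productions for S:
  S → num B num S
  S → num B - x
  S → B B
Productions for B:
  B → x
  B → x num

Found common prefix 'num B' in productions for S
Found common prefix 'x' in productions for B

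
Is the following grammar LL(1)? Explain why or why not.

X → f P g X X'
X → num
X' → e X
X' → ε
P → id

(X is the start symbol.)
No. Predict set conflict for X': { 'e' }

Relevant sets:
  FOLLOW(X') = { $, 'e' }

For X:
  PREDICT(X → f P g X X') = { 'f' }
  PREDICT(X → num) = { 'num' }
For X':
  PREDICT(X' → e X) = { 'e' }
  PREDICT(X' → ε) = { $, 'e' }
P has a single production, so nothing to check there.

Conflict found: Predict set conflict for X': { 'e' }
The grammar is NOT LL(1).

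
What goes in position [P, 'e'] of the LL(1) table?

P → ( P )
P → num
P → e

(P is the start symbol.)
To find M[P, 'e'], we find productions for P where 'e' is in the predict set (PREDICT(N → α) = (FIRST(α) \ {ε}) ∪ (FOLLOW(N) if α ⇒* ε)).

P → ( P ): PREDICT = { '(' }
P → num: PREDICT = { 'num' }
P → e: PREDICT = { 'e' }
  'e' is in predict set, so this production goes in M[P, 'e']

M[P, 'e'] = P → e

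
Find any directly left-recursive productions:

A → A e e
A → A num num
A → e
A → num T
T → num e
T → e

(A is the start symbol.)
Yes, A is left-recursive

Direct left recursion occurs when N → N α for some non-terminal N (the right-hand side begins with the left-hand side itself).

A → A e e: LEFT RECURSIVE (starts with A)
A → A num num: LEFT RECURSIVE (starts with A)
A → e: starts with e
A → num T: starts with num
T → num e: starts with num
T → e: starts with e

The grammar has direct left recursion on: A.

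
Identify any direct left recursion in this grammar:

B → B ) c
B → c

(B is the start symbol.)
Direct left recursion occurs when N → N α for some non-terminal N (the right-hand side begins with the left-hand side itself).

B → B ) c: LEFT RECURSIVE (starts with B)
B → c: starts with c

The grammar has direct left recursion on: B.

Answer: Yes, B is left-recursive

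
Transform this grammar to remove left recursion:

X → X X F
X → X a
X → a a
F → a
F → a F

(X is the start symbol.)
X → a a X'
X' → X F X'
X' → a X'
X' → ε
F → a
F → a F

X is directly left-recursive. The standard transformation for
  A → A α₁ | ... | A α_m | β₁ | ... | β_n
is
  A  → β₁ A' | ... | β_n A'
  A' → α₁ A' | ... | α_m A' | ε

X → a a becomes X → a a X'
X → X X F becomes X' → X F X'
X → X a becomes X' → a X'
Add X' → ε

Productions for other non-terminals are unchanged:
  F → a
  F → a F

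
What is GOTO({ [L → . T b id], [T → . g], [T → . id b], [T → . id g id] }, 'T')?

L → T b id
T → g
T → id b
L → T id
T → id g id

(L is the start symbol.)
GOTO(I, 'T') = CLOSURE({ [A → αX.β] : [A → α.Xβ] ∈ I, X = 'T' })

Items with dot before 'T', with the dot advanced:
  [L → . T b id] → [L → T . b id]
Closure adds nothing (no advanced item has the dot before a non-terminal).

GOTO = { [L → T . b id] }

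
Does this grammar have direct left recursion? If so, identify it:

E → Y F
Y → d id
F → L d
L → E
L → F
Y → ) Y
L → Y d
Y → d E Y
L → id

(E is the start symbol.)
No direct left recursion

E → Y F: starts with Y
Y → d id: starts with d
F → L d: starts with L
L → E: starts with E
L → F: starts with F
Y → ) Y: starts with ')'
L → Y d: starts with Y
Y → d E Y: starts with d
L → id: starts with id

No direct left recursion found.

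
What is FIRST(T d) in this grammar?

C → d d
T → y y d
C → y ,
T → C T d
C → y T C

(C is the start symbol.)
FIRST sets of the non-terminals involved (from the grammar, by fixed-point iteration):
  FIRST(T) = { 'd', 'y' }

To compute FIRST(T d), process the symbols left to right:
Symbol T is a non-terminal. Add FIRST(T) \ {ε} = { 'd', 'y' }
T is not nullable (ε ∉ FIRST(T)), so stop here.
FIRST(T d) = { 'd', 'y' }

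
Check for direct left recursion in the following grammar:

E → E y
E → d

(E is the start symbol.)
Yes, E is left-recursive

Direct left recursion occurs when N → N α for some non-terminal N (the right-hand side begins with the left-hand side itself).

E → E y: LEFT RECURSIVE (starts with E)
E → d: starts with d

The grammar has direct left recursion on: E.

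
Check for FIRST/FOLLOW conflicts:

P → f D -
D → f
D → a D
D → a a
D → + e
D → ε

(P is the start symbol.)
No FIRST/FOLLOW conflicts.

A FIRST/FOLLOW conflict occurs when a non-terminal N has a nullable alternative N → β (β ⇒* ε) and another alternative N → α with FIRST(α) ∩ FOLLOW(N) ≠ ∅: on such a lookahead the parser cannot decide between expanding α and letting N vanish via β.

Nullable non-terminals: D.

D: nullable alternative(s) D → ε; FOLLOW(D) = { '-' }
  D → f: FIRST \ {ε} = { 'f' } — disjoint from FOLLOW(D)
  D → a D: FIRST \ {ε} = { 'a' } — disjoint from FOLLOW(D)
  D → a a: FIRST \ {ε} = { 'a' } — disjoint from FOLLOW(D)
  D → + e: FIRST \ {ε} = { '+' } — disjoint from FOLLOW(D)
  D → ε: FIRST \ {ε} = { } — this is the only nullable alternative, skip

P has no nullable alternative, so no FIRST/FOLLOW check is needed there.

No FIRST/FOLLOW conflicts found.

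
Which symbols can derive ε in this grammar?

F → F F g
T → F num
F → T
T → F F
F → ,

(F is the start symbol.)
A non-terminal is nullable if it can derive ε (the empty string): either it has an ε-production, or it has a production whose right-hand side consists entirely of nullable non-terminals.

There are no ε-productions, so no non-terminal can derive ε.
No non-terminals are nullable.

Answer: None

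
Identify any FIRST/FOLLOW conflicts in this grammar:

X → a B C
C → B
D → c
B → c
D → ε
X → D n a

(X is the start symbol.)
No FIRST/FOLLOW conflicts.

Nullable non-terminals: D.

D: nullable alternative(s) D → ε; FOLLOW(D) = { 'n' }
  D → c: FIRST \ {ε} = { 'c' } — disjoint from FOLLOW(D)
  D → ε: FIRST \ {ε} = { } — this is the only nullable alternative, skip

B, C, X have no nullable alternative, so no FIRST/FOLLOW check is needed there.

No FIRST/FOLLOW conflicts found.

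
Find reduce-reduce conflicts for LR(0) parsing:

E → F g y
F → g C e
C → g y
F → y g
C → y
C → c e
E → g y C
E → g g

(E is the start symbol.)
No reduce-reduce conflicts

Augment with E' → E and build the canonical LR(0) collection (I0 = CLOSURE({[E' → . E]}), then GOTO on every symbol after a dot until no new states appear). It has 18 states:
  I0: { [E → . F g y], [E → . g g], [E → . g y C], [E' → . E], [F → . g C e], [F → . y g] }  — shift
  I1: { [E' → E .] }  — accept
  I2: { [E → F . g y] }  — shift
  I3: { [C → . c e], [C → . g y], [C → . y], [E → g . g], [E → g . y C], [F → g . C e] }  — shift
  I4: { [F → y . g] }  — shift
  I5: { [F → y g .] }  — reduce
  I6: { [F → g C . e] }  — shift
  I7: { [C → c . e] }  — shift
  I8: { [C → g . y], [E → g g .] }  — shift, reduce
  I9: { [C → . c e], [C → . g y], [C → . y], [C → y .], [E → g y . C] }  — shift, reduce
  I10: { [E → g y C .] }  — reduce
  I11: { [C → g . y] }  — shift
  I12: { [C → y .] }  — reduce
  I13: { [C → g y .] }  — reduce
  I14: { [C → c e .] }  — reduce
  I15: { [F → g C e .] }  — reduce
  I16: { [E → F g . y] }  — shift
  I17: { [E → F g y .] }  — reduce

No state contains more than one complete item.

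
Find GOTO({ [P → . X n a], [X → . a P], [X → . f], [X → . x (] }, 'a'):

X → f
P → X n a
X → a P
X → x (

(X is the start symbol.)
{ [P → . X n a], [X → . a P], [X → . f], [X → . x (], [X → a . P] }

GOTO(I, 'a') = CLOSURE({ [A → αX.β] : [A → α.Xβ] ∈ I, X = 'a' })

Items with dot before 'a', with the dot advanced:
  [X → . a P] → [X → a . P]
Closure of the advanced items:
  [X → a . P] has the dot before P: add [P → . X n a]
  [P → . X n a] has the dot before X: add [X → . f], [X → . a P], [X → . x (]

GOTO = { [P → . X n a], [X → . a P], [X → . f], [X → . x (], [X → a . P] }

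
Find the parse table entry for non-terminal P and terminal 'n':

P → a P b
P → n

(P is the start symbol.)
To find M[P, 'n'], we find productions for P where 'n' is in the predict set (PREDICT(N → α) = (FIRST(α) \ {ε}) ∪ (FOLLOW(N) if α ⇒* ε)).

P → a P b: PREDICT = { 'a' }
P → n: PREDICT = { 'n' }
  'n' is in predict set, so this production goes in M[P, 'n']

M[P, 'n'] = P → n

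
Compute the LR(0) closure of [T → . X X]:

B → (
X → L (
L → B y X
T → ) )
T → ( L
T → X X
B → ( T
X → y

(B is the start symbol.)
{ [B → . ( T], [B → . (], [L → . B y X], [T → . X X], [X → . L (], [X → . y] }

To compute CLOSURE, for each item [A → α.Bβ] where B is a non-terminal, add [B → .γ] for all productions B → γ; repeat for the newly added items until nothing changes.

Start with: [T → . X X]
  [T → . X X] has the dot before X: add [X → . L (], [X → . y]
  [X → . L (] has the dot before L: add [L → . B y X]
  [L → . B y X] has the dot before B: add [B → . (], [B → . ( T]
No further items can be added.

CLOSURE = { [B → . ( T], [B → . (], [L → . B y X], [T → . X X], [X → . L (], [X → . y] }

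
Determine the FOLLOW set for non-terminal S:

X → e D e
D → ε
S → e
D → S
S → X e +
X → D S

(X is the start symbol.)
To compute FOLLOW(S), find every occurrence of S on a right-hand side N → α S β: add FIRST(β) \ {ε}, and if β is empty or nullable also add FOLLOW(N). Iterate to a fixed point.

In D → S: S is at the end, add FOLLOW(D)
In X → D S: S is at the end, add FOLLOW(X)

The FOLLOW sets referred to above (computed the same way, to a fixed point):
  FOLLOW(D) = { 'e' }
  FOLLOW(X) = { $, 'e' }

Taking the union: FOLLOW(S) = { $, 'e' }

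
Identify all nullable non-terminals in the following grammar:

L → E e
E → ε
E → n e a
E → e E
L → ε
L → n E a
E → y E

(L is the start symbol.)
A non-terminal is nullable if it can derive ε (the empty string): either it has an ε-production, or it has a production whose right-hand side consists entirely of nullable non-terminals.

ε-productions: E → ε, L → ε
So E, L are immediately nullable.
Every non-terminal is now nullable.
Nullable = { 'E', 'L' }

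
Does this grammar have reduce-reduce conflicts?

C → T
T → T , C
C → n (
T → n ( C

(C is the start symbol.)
A reduce-reduce conflict occurs when an LR(0) state has two complete items [A → α .] and [B → β .] — both call for a reduction, and with no lookahead the parser cannot choose between them.

Augment with C' → C and build the canonical LR(0) collection (I0 = CLOSURE({[C' → . C]}), then GOTO on every symbol after a dot until no new states appear). It has 8 states:
  I0: { [C → . T], [C → . n (], [C' → . C], [T → . T , C], [T → . n ( C] }  — shift
  I1: { [C' → C .] }  — accept
  I2: { [C → T .], [T → T . , C] }  — shift, reduce
  I3: { [C → n . (], [T → n . ( C] }  — shift
  I4: { [C → . T], [C → . n (], [C → n ( .], [T → . T , C], [T → . n ( C], [T → n ( . C] }  — shift, reduce
  I5: { [T → n ( C .] }  — reduce
  I6: { [C → . T], [C → . n (], [T → . T , C], [T → . n ( C], [T → T , . C] }  — shift
  I7: { [T → T , C .] }  — reduce

No state contains more than one complete item.

Answer: No reduce-reduce conflicts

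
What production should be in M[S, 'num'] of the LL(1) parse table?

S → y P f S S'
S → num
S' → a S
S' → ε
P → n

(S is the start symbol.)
S → num

To find M[S, 'num'], we find productions for S where 'num' is in the predict set (PREDICT(N → α) = (FIRST(α) \ {ε}) ∪ (FOLLOW(N) if α ⇒* ε)).

S → y P f S S': PREDICT = { 'y' }
S → num: PREDICT = { 'num' }
  'num' is in predict set, so this production goes in M[S, 'num']

M[S, 'num'] = S → num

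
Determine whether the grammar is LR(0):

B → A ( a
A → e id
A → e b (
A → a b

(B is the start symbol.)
A grammar is LR(0) if no state in the canonical LR(0) collection has:
  - both a shift item (dot before a terminal) and a complete item (shift-reduce conflict), or
  - two or more complete items (reduce-reduce conflict; the accept item [B' → B .] counts as a complete item here).

Augment with B' → B and build the canonical LR(0) collection (I0 = CLOSURE({[B' → . B]}), then GOTO on every symbol after a dot until no new states appear). It has 11 states:
  I0: { [A → . a b], [A → . e b (], [A → . e id], [B → . A ( a], [B' → . B] }  — shift
  I1: { [B → A . ( a] }  — shift
  I2: { [B' → B .] }  — accept
  I3: { [A → a . b] }  — shift
  I4: { [A → e . b (], [A → e . id] }  — shift
  I5: { [A → e b . (] }  — shift
  I6: { [A → e id .] }  — reduce
  I7: { [A → e b ( .] }  — reduce
  I8: { [A → a b .] }  — reduce
  I9: { [B → A ( . a] }  — shift
  I10: { [B → A ( a .] }  — reduce

Every state is either a pure shift/goto state or contains exactly one complete item and nothing to shift — no conflicts. The grammar is LR(0).

Answer: Yes, the grammar is LR(0)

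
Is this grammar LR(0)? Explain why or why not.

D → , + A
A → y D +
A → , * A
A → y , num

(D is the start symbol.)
Yes, the grammar is LR(0)

A grammar is LR(0) if no state in the canonical LR(0) collection has:
  - both a shift item (dot before a terminal) and a complete item (shift-reduce conflict), or
  - two or more complete items (reduce-reduce conflict; the accept item [D' → D .] counts as a complete item here).

Augment with D' → D and build the canonical LR(0) collection (I0 = CLOSURE({[D' → . D]}), then GOTO on every symbol after a dot until no new states appear). It has 13 states:
  I0: { [D → . , + A], [D' → . D] }  — shift
  I1: { [D → , . + A] }  — shift
  I2: { [D' → D .] }  — accept
  I3: { [A → . , * A], [A → . y , num], [A → . y D +], [D → , + . A] }  — shift
  I4: { [A → , . * A] }  — shift
  I5: { [D → , + A .] }  — reduce
  I6: { [A → y . , num], [A → y . D +], [D → . , + A] }  — shift
  I7: { [A → y , . num], [D → , . + A] }  — shift
  I8: { [A → y D . +] }  — shift
  I9: { [A → y D + .] }  — reduce
  I10: { [A → y , num .] }  — reduce
  I11: { [A → , * . A], [A → . , * A], [A → . y , num], [A → . y D +] }  — shift
  I12: { [A → , * A .] }  — reduce

Every state is either a pure shift/goto state or contains exactly one complete item and nothing to shift — no conflicts. The grammar is LR(0).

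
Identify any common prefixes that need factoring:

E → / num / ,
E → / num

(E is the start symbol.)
Left-factoring is needed when two productions for the same non-terminal
share a common prefix on the right-hand side.

Productions for E:
  E → / num / ,
  E → / num

Found common prefix '/ num' in productions for E

Answer: Yes, E has productions with common prefix '/ num'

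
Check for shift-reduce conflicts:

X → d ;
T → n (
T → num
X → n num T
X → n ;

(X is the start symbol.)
No shift-reduce conflicts

Augment with X' → X and build the canonical LR(0) collection (I0 = CLOSURE({[X' → . X]}), then GOTO on every symbol after a dot until no new states appear). It has 11 states:
  I0: { [X → . d ;], [X → . n ;], [X → . n num T], [X' → . X] }  — shift
  I1: { [X' → X .] }  — accept
  I2: { [X → d . ;] }  — shift
  I3: { [X → n . ;], [X → n . num T] }  — shift
  I4: { [X → n ; .] }  — reduce
  I5: { [T → . n (], [T → . num], [X → n num . T] }  — shift
  I6: { [X → n num T .] }  — reduce
  I7: { [T → n . (] }  — shift
  I8: { [T → num .] }  — reduce
  I9: { [T → n ( .] }  — reduce
  I10: { [X → d ; .] }  — reduce

No state contains both a complete item and a shift item.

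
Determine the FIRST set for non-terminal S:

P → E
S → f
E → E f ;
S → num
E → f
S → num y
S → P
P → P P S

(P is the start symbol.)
To compute FIRST(S), examine every production with S on the left-hand side, reading each right-hand side left to right until a non-nullable symbol is reached.

FIRST sets of the other non-terminals involved (by the same procedure, iterated to a fixed point):
  FIRST(P) = { 'f' }

From S → f:
  - f is a terminal: add 'f' and stop
From S → num:
  - num is a terminal: add 'num' and stop
From S → num y:
  - num is a terminal: add 'num' and stop
From S → P:
  - P is a non-terminal: add FIRST(P) \ {ε} = { 'f' }
    P is not nullable, so stop

Collecting: FIRST(S) = { 'f', 'num' }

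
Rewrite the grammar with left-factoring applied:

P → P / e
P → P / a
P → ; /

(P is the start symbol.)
P → P / P'
P' → e
P' → a
P → ; /

Left-factoring transforms A → αβ₁ | αβ₂ into A → αA' and A' → β₁ | β₂
(α is the longest common prefix among the alternatives). Repeat until
no nonterminal has two alternatives with a common prefix.

Round 1: P has alternatives sharing prefix 'P /'. Introduce P': P → P / P'
  Add: P' → e
  Add: P' → a

No remaining common prefixes — done.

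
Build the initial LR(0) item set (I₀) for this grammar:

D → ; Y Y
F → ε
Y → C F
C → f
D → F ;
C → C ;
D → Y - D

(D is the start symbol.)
{ [C → . C ;], [C → . f], [D → . ; Y Y], [D → . F ;], [D → . Y - D], [D' → . D], [F → .], [Y → . C F] }

First, augment the grammar with D' → D
I₀ = CLOSURE({ [D' → . D] }):
  [D' → . D] has the dot before D: add [D → . ; Y Y], [D → . F ;], [D → . Y - D]
  [D → . F ;] has the dot before F: add [F → .]
  [D → . Y - D] has the dot before Y: add [Y → . C F]
  [Y → . C F] has the dot before C: add [C → . f], [C → . C ;]
No further items can be added.

I₀ = { [C → . C ;], [C → . f], [D → . ; Y Y], [D → . F ;], [D → . Y - D], [D' → . D], [F → .], [Y → . C F] }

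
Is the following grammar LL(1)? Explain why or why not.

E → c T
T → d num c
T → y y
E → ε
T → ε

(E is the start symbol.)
Relevant sets:
  FOLLOW(E) = { $ }
  FOLLOW(T) = { $ }

For E:
  PREDICT(E → c T) = { 'c' }
  PREDICT(E → ε) = { $ }
For T:
  PREDICT(T → d num c) = { 'd' }
  PREDICT(T → y y) = { 'y' }
  PREDICT(T → ε) = { $ }

All predict sets are disjoint. The grammar IS LL(1).

Answer: Yes, the grammar is LL(1).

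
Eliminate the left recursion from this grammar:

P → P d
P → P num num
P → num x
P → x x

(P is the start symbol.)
P → num x P'
P → x x P'
P' → d P'
P' → num num P'
P' → ε

P is directly left-recursive. The standard transformation for
  A → A α₁ | ... | A α_m | β₁ | ... | β_n
is
  A  → β₁ A' | ... | β_n A'
  A' → α₁ A' | ... | α_m A' | ε

P → num x becomes P → num x P'
P → x x becomes P → x x P'
P → P d becomes P' → d P'
P → P num num becomes P' → num num P'
Add P' → ε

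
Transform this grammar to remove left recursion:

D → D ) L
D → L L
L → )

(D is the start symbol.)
D → L L D'
D' → ) L D'
D' → ε
L → )

D is directly left-recursive. The standard transformation for
  A → A α₁ | ... | A α_m | β₁ | ... | β_n
is
  A  → β₁ A' | ... | β_n A'
  A' → α₁ A' | ... | α_m A' | ε

D → L L becomes D → L L D'
D → D ) L becomes D' → ) L D'
Add D' → ε

Productions for other non-terminals are unchanged:
  L → )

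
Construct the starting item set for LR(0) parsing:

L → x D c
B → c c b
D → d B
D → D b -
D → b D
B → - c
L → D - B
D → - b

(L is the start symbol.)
First, augment the grammar with L' → L
I₀ = CLOSURE({ [L' → . L] }):
  [L' → . L] has the dot before L: add [L → . x D c], [L → . D - B]
  [L → . D - B] has the dot before D: add [D → . d B], [D → . D b -], [D → . b D], [D → . - b]
No further items can be added.

I₀ = { [D → . - b], [D → . D b -], [D → . b D], [D → . d B], [L → . D - B], [L → . x D c], [L' → . L] }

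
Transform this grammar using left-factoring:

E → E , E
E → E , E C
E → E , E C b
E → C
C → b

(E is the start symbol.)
Left-factoring transforms A → αβ₁ | αβ₂ into A → αA' and A' → β₁ | β₂
(α is the longest common prefix among the alternatives). Repeat until
no nonterminal has two alternatives with a common prefix.

Round 1: E has alternatives sharing prefix 'E , E'. Introduce E': E → E , E E'
  Add: E' → ε
  Add: E' → C
  Add: E' → C b

Round 2: E' has alternatives sharing prefix 'C'. Introduce E'': E' → C E''
  Add: E'' → ε
  Add: E'' → b

No remaining common prefixes — done.

Resulting grammar:
E → E , E E'
E' → ε
E' → C E''
E'' → ε
E'' → b
E → C
C → b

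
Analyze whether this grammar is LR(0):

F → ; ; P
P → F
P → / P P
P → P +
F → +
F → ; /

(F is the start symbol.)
No. Shift-reduce conflict between [F → ; ; P .] and [P → P . +]

A grammar is LR(0) if no state in the canonical LR(0) collection has:
  - both a shift item (dot before a terminal) and a complete item (shift-reduce conflict), or
  - two or more complete items (reduce-reduce conflict; the accept item [F' → F .] counts as a complete item here).

Augment with F' → F and build the canonical LR(0) collection (I0 = CLOSURE({[F' → . F]}), then GOTO on every symbol after a dot until no new states appear). It has 13 states:
  I0: { [F → . +], [F → . ; /], [F → . ; ; P], [F' → . F] }  — shift
  I1: { [F → + .] }  — reduce
  I2: { [F → ; . /], [F → ; . ; P] }  — shift
  I3: { [F' → F .] }  — accept
  I4: { [F → ; / .] }  — reduce
  I5: { [F → . +], [F → . ; /], [F → . ; ; P], [F → ; ; . P], [P → . / P P], [P → . F], [P → . P +] }  — shift
  I6: { [F → . +], [F → . ; /], [F → . ; ; P], [P → . / P P], [P → . F], [P → . P +], [P → / . P P] }  — shift
  I7: { [P → F .] }  — reduce
  I8: { [F → ; ; P .], [P → P . +] }  — shift, reduce
  I9: { [P → P + .] }  — reduce
  I10: { [F → . +], [F → . ; /], [F → . ; ; P], [P → . / P P], [P → . F], [P → . P +], [P → / P . P], [P → P . +] }  — shift
  I11: { [F → + .], [P → P + .] }  — 2 reduces
  I12: { [P → / P P .], [P → P . +] }  — shift, reduce

Conflict in state I8:
  Shift-reduce conflict between [F → ; ; P .] and [P → P . +]
So the grammar is NOT LR(0).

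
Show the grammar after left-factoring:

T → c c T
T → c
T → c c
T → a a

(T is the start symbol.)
T → c T'
T' → c T''
T'' → T
T'' → ε
T' → ε
T → a a

Left-factoring transforms A → αβ₁ | αβ₂ into A → αA' and A' → β₁ | β₂
(α is the longest common prefix among the alternatives). Repeat until
no nonterminal has two alternatives with a common prefix.

Round 1: T has alternatives sharing prefix 'c'. Introduce T': T → c T'
  Add: T' → c T
  Add: T' → ε
  Add: T' → c

Round 2: T' has alternatives sharing prefix 'c'. Introduce T'': T' → c T''
  Add: T'' → T
  Add: T'' → ε

No remaining common prefixes — done.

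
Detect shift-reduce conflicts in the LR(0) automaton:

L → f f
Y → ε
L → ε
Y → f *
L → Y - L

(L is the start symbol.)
Augment with L' → L and build the canonical LR(0) collection (I0 = CLOSURE({[L' → . L]}), then GOTO on every symbol after a dot until no new states appear). It has 8 states:
  I0: { [L → . Y - L], [L → . f f], [L → .], [L' → . L], [Y → . f *], [Y → .] }  — shift, 2 reduces
  I1: { [L' → L .] }  — accept
  I2: { [L → Y . - L] }  — shift
  I3: { [L → f . f], [Y → f . *] }  — shift
  I4: { [Y → f * .] }  — reduce
  I5: { [L → f f .] }  — reduce
  I6: { [L → . Y - L], [L → . f f], [L → .], [L → Y - . L], [Y → . f *], [Y → .] }  — shift, 2 reduces
  I7: { [L → Y - L .] }  — reduce

I0 contains reduce items [L → .], [Y → .] and shift items [L → . f f], [Y → . f *] — shift-reduce conflict.
I6 contains reduce items [L → .], [Y → .] and shift items [L → . f f], [Y → . f *] — shift-reduce conflict.

Answer: Yes — I0: [L → .] vs [L → . f f]; I6: [L → .] vs [L → . f f]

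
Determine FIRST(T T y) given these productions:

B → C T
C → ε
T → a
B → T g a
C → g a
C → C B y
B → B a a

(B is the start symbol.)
FIRST sets of the non-terminals involved (from the grammar, by fixed-point iteration):
  FIRST(T) = { 'a' }

To compute FIRST(T T y), process the symbols left to right:
Symbol T is a non-terminal. Add FIRST(T) \ {ε} = { 'a' }
T is not nullable (ε ∉ FIRST(T)), so stop here.
FIRST(T T y) = { 'a' }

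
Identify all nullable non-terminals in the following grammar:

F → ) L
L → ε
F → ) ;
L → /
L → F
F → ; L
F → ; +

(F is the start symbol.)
{ 'L' }

A non-terminal is nullable if it can derive ε (the empty string): either it has an ε-production, or it has a production whose right-hand side consists entirely of nullable non-terminals.

ε-productions: L → ε
So L is immediately nullable.
No further non-terminal can be added: every production for the remaining non-terminals contains a terminal or a non-nullable non-terminal.
Nullable = { 'L' }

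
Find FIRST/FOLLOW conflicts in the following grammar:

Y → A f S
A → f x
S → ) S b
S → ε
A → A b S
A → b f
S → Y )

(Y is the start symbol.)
Nullable non-terminals: S.
FIRST sets used below: FIRST(Y) = { 'b', 'f' }

S: nullable alternative(s) S → ε; FOLLOW(S) = { $, ')', 'b', 'f' }
  S → ) S b: FIRST \ {ε} = { ')' } — overlaps FOLLOW(S) on { ')' }: CONFLICT
  S → ε: FIRST \ {ε} = { } — this is the only nullable alternative, skip
  S → Y ): FIRST \ {ε} = { 'b', 'f' } — overlaps FOLLOW(S) on { 'b', 'f' }: CONFLICT

A, Y have no nullable alternative, so no FIRST/FOLLOW check is needed there.

So the grammar has 2 FIRST/FOLLOW conflicts (marked CONFLICT above).

Answer: Yes. S → ')' S b with FOLLOW(S) on { ')' }; S → Y ')' with FOLLOW(S) on { 'b', 'f' }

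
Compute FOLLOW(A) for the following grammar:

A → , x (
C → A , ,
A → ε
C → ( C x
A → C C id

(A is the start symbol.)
{ $, ',' }

To compute FOLLOW(A), find every occurrence of A on a right-hand side N → α A β: add FIRST(β) \ {ε}, and if β is empty or nullable also add FOLLOW(N). Iterate to a fixed point.

A is the start symbol, so $ ∈ FOLLOW(A).
In C → A , ,: A is followed by ',' ',', add FIRST(',' ',') \ {ε} = { ',' }

Taking the union: FOLLOW(A) = { $, ',' }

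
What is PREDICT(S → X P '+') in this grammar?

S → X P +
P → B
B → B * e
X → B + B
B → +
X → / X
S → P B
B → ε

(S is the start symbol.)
{ '*', '+', '/' }

PREDICT(S → X P '+') = (FIRST(RHS) \ {ε}) ∪ (FOLLOW(S) if ε ∈ FIRST(RHS), i.e. RHS ⇒* ε)
FIRST(X) = { '*', '+', '/' }
FIRST(X P '+') = { '*', '+', '/' }
ε ∉ FIRST(X P '+'), so FOLLOW(S) is not added.
PREDICT(S → X P '+') = { '*', '+', '/' }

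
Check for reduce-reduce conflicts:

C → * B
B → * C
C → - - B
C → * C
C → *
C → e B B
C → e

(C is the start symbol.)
Augment with C' → C and build the canonical LR(0) collection (I0 = CLOSURE({[C' → . C]}), then GOTO on every symbol after a dot until no new states appear). It has 15 states:
  I0: { [C → . * B], [C → . * C], [C → . *], [C → . - - B], [C → . e B B], [C → . e], [C' → . C] }  — shift
  I1: { [B → . * C], [C → * . B], [C → * . C], [C → * .], [C → . * B], [C → . * C], [C → . *], [C → . - - B], [C → . e B B], [C → . e] }  — shift, reduce
  I2: { [C → - . - B] }  — shift
  I3: { [C' → C .] }  — accept
  I4: { [B → . * C], [C → e . B B], [C → e .] }  — shift, reduce
  I5: { [B → * . C], [C → . * B], [C → . * C], [C → . *], [C → . - - B], [C → . e B B], [C → . e] }  — shift
  I6: { [B → . * C], [C → e B . B] }  — shift
  I7: { [C → e B B .] }  — reduce
  I8: { [B → * C .] }  — reduce
  I9: { [B → . * C], [C → - - . B] }  — shift
  I10: { [C → - - B .] }  — reduce
  I11: { [B → * . C], [B → . * C], [C → * . B], [C → * . C], [C → * .], [C → . * B], [C → . * C], [C → . *], [C → . - - B], [C → . e B B], [C → . e] }  — shift, reduce
  I12: { [C → * B .] }  — reduce
  I13: { [C → * C .] }  — reduce
  I14: { [B → * C .], [C → * C .] }  — 2 reduces

I14 contains complete items [B → * C .], [C → * C .] — reduce-reduce conflict.

Answer: Yes — I14: [B → * C .] vs [C → * C .]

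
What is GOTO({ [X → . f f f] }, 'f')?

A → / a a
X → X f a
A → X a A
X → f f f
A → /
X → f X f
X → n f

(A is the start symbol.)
{ [X → f . f f] }

GOTO(I, 'f') = CLOSURE({ [A → αX.β] : [A → α.Xβ] ∈ I, X = 'f' })

Items with dot before 'f', with the dot advanced:
  [X → . f f f] → [X → f . f f]
Closure adds nothing (no advanced item has the dot before a non-terminal).

GOTO = { [X → f . f f] }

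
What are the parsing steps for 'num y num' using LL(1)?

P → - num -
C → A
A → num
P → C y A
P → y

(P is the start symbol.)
Stack is shown with the top on the left.

Stack      Input        Action
------------------------------
P $        num y num $  output P → C y A
C y A $    num y num $  output C → A
A y A $    num y num $  output A → num
num y A $  num y num $  match 'num'
y A $      y num $      match 'y'
A $        num $        output A → num
num $      num $        match 'num'
$          $            accept

The string is accepted.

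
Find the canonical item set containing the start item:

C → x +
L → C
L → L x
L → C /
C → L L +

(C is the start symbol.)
{ [C → . L L +], [C → . x +], [C' → . C], [L → . C /], [L → . C], [L → . L x] }

First, augment the grammar with C' → C
I₀ = CLOSURE({ [C' → . C] }):
  [C' → . C] has the dot before C: add [C → . x +], [C → . L L +]
  [C → . L L +] has the dot before L: add [L → . C], [L → . L x], [L → . C /]
No further items can be added.

I₀ = { [C → . L L +], [C → . x +], [C' → . C], [L → . C /], [L → . C], [L → . L x] }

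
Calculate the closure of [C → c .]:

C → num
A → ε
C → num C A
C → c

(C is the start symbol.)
Start with: [C → c .]
The dot is at the end, so nothing is added.

CLOSURE = { [C → c .] }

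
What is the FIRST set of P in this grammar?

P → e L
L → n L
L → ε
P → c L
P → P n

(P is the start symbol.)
{ 'c', 'e' }

To compute FIRST(P), examine every production with P on the left-hand side, reading each right-hand side left to right until a non-nullable symbol is reached.

From P → e L:
  - e is a terminal: add 'e' and stop
From P → c L:
  - c is a terminal: add 'c' and stop
From P → P n:
  - P is the symbol being defined: contributes nothing new
    P is not nullable, so stop

Collecting: FIRST(P) = { 'c', 'e' }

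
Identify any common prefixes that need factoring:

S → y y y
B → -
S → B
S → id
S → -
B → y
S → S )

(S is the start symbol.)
No, left-factoring is not needed

Left-factoring is needed when two productions for the same non-terminal
share a common prefix on the right-hand side.

Productions for S:
  S → y y y
  S → B
  S → id
  S → -
  S → S )
Productions for B:
  B → -
  B → y

No common prefixes found.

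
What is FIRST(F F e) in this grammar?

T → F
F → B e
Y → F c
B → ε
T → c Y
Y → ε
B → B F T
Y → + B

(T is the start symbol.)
{ 'e' }

FIRST sets of the non-terminals involved (from the grammar, by fixed-point iteration):
  FIRST(F) = { 'e' }

To compute FIRST(F F e), process the symbols left to right:
Symbol F is a non-terminal. Add FIRST(F) \ {ε} = { 'e' }
F is not nullable (ε ∉ FIRST(F)), so stop here.
FIRST(F F e) = { 'e' }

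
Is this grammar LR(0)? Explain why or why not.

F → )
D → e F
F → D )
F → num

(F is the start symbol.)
Augment with F' → F and build the canonical LR(0) collection (I0 = CLOSURE({[F' → . F]}), then GOTO on every symbol after a dot until no new states appear). It has 8 states:
  I0: { [D → . e F], [F → . )], [F → . D )], [F → . num], [F' → . F] }  — shift
  I1: { [F → ) .] }  — reduce
  I2: { [F → D . )] }  — shift
  I3: { [F' → F .] }  — accept
  I4: { [D → . e F], [D → e . F], [F → . )], [F → . D )], [F → . num] }  — shift
  I5: { [F → num .] }  — reduce
  I6: { [D → e F .] }  — reduce
  I7: { [F → D ) .] }  — reduce

Every state is either a pure shift/goto state or contains exactly one complete item and nothing to shift — no conflicts. The grammar is LR(0).

Answer: Yes, the grammar is LR(0)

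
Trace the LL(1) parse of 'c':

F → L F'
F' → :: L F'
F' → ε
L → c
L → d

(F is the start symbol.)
Stack is shown with the top on the left.

Stack   Input  Action
---------------------
F $     c $    output F → L F'
L F' $  c $    output L → c
c F' $  c $    match 'c'
F' $    $      output F' → ε
$       $      accept

The string is accepted.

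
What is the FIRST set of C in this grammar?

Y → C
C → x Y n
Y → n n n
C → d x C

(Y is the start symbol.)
{ 'd', 'x' }

From C → x Y n:
  - x is a terminal: add 'x' and stop
From C → d x C:
  - d is a terminal: add 'd' and stop

Collecting: FIRST(C) = { 'd', 'x' }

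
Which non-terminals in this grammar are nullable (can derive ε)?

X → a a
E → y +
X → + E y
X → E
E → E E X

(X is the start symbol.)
None

There are no ε-productions, so no non-terminal can derive ε.
No non-terminals are nullable.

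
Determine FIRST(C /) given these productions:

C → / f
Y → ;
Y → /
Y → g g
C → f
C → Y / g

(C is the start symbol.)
FIRST sets of the non-terminals involved (from the grammar, by fixed-point iteration):
  FIRST(C) = { '/', ';', 'f', 'g' }

To compute FIRST(C /), process the symbols left to right:
Symbol C is a non-terminal. Add FIRST(C) \ {ε} = { '/', ';', 'f', 'g' }
C is not nullable (ε ∉ FIRST(C)), so stop here.
FIRST(C /) = { '/', ';', 'f', 'g' }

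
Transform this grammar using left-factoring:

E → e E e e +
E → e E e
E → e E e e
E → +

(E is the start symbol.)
Left-factoring transforms A → αβ₁ | αβ₂ into A → αA' and A' → β₁ | β₂
(α is the longest common prefix among the alternatives). Repeat until
no nonterminal has two alternatives with a common prefix.

Round 1: E has alternatives sharing prefix 'e E e'. Introduce E': E → e E e E'
  Add: E' → e +
  Add: E' → ε
  Add: E' → e

Round 2: E' has alternatives sharing prefix 'e'. Introduce E'': E' → e E''
  Add: E'' → +
  Add: E'' → ε

No remaining common prefixes — done.

Resulting grammar:
E → e E e E'
E' → e E''
E'' → +
E'' → ε
E' → ε
E → +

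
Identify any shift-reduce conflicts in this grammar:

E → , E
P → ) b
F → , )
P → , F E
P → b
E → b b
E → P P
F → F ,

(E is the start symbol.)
Augment with E' → E and build the canonical LR(0) collection (I0 = CLOSURE({[E' → . E]}), then GOTO on every symbol after a dot until no new states appear). It has 19 states:
  I0: { [E → . , E], [E → . P P], [E → . b b], [E' → . E], [P → . ) b], [P → . , F E], [P → . b] }  — shift
  I1: { [P → ) . b] }  — shift
  I2: { [E → , . E], [E → . , E], [E → . P P], [E → . b b], [F → . , )], [F → . F ,], [P → , . F E], [P → . ) b], [P → . , F E], [P → . b] }  — shift
  I3: { [E' → E .] }  — accept
  I4: { [E → P . P], [P → . ) b], [P → . , F E], [P → . b] }  — shift
  I5: { [E → b . b], [P → b .] }  — shift, reduce
  I6: { [E → b b .] }  — reduce
  I7: { [F → . , )], [F → . F ,], [P → , . F E] }  — shift
  I8: { [E → P P .] }  — reduce
  I9: { [P → b .] }  — reduce
  I10: { [F → , . )] }  — shift
  I11: { [E → . , E], [E → . P P], [E → . b b], [F → F . ,], [P → , F . E], [P → . ) b], [P → . , F E], [P → . b] }  — shift
  I12: { [E → , . E], [E → . , E], [E → . P P], [E → . b b], [F → . , )], [F → . F ,], [F → F , .], [P → , . F E], [P → . ) b], [P → . , F E], [P → . b] }  — shift, reduce
  I13: { [P → , F E .] }  — reduce
  I14: { [E → , . E], [E → . , E], [E → . P P], [E → . b b], [F → , . )], [F → . , )], [F → . F ,], [P → , . F E], [P → . ) b], [P → . , F E], [P → . b] }  — shift
  I15: { [E → , E .] }  — reduce
  I16: { [F → , ) .], [P → ) . b] }  — shift, reduce
  I17: { [P → ) b .] }  — reduce
  I18: { [F → , ) .] }  — reduce

I5 contains reduce item [P → b .] and shift item [E → b . b] — shift-reduce conflict.
I12 contains reduce item [F → F , .] and shift items [E → . , E], [E → . b b], [F → . , )], [P → . ) b], [P → . , F E], [P → . b] — shift-reduce conflict.
I16 contains reduce item [F → , ) .] and shift item [P → ) . b] — shift-reduce conflict.

Answer: Yes — I5: [P → b .] vs [E → b . b]; I12: [F → F , .] vs [E → . , E]; I16: [F → , ) .] vs [P → ) . b]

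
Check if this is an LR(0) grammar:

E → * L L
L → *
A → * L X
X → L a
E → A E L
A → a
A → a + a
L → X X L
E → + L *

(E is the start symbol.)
Augment with E' → E and build the canonical LR(0) collection (I0 = CLOSURE({[E' → . E]}), then GOTO on every symbol after a dot until no new states appear). It has 21 states:
  I0: { [A → . * L X], [A → . a + a], [A → . a], [E → . * L L], [E → . + L *], [E → . A E L], [E' → . E] }  — shift
  I1: { [A → * . L X], [E → * . L L], [L → . *], [L → . X X L], [X → . L a] }  — shift
  I2: { [E → + . L *], [L → . *], [L → . X X L], [X → . L a] }  — shift
  I3: { [A → . * L X], [A → . a + a], [A → . a], [E → . * L L], [E → . + L *], [E → . A E L], [E → A . E L] }  — shift
  I4: { [E' → E .] }  — accept
  I5: { [A → a . + a], [A → a .] }  — shift, reduce
  I6: { [A → a + . a] }  — shift
  I7: { [A → a + a .] }  — reduce
  I8: { [E → A E . L], [L → . *], [L → . X X L], [X → . L a] }  — shift
  I9: { [L → * .] }  — reduce
  I10: { [E → A E L .], [X → L . a] }  — shift, reduce
  I11: { [L → . *], [L → . X X L], [L → X . X L], [X → . L a] }  — shift
  I12: { [X → L . a] }  — shift
  I13: { [L → . *], [L → . X X L], [L → X . X L], [L → X X . L], [X → . L a] }  — shift
  I14: { [L → X X L .], [X → L . a] }  — shift, reduce
  I15: { [X → L a .] }  — reduce
  I16: { [E → + L . *], [X → L . a] }  — shift
  I17: { [E → + L * .] }  — reduce
  I18: { [A → * L . X], [E → * L . L], [L → . *], [L → . X X L], [X → . L a], [X → L . a] }  — shift
  I19: { [E → * L L .], [X → L . a] }  — shift, reduce
  I20: { [A → * L X .], [L → . *], [L → . X X L], [L → X . X L], [X → . L a] }  — shift, reduce

Conflict in state I5:
  Shift-reduce conflict between [A → a .] and [A → a . + a]
So the grammar is NOT LR(0).

Answer: No. Shift-reduce conflict between [A → a .] and [A → a . + a]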